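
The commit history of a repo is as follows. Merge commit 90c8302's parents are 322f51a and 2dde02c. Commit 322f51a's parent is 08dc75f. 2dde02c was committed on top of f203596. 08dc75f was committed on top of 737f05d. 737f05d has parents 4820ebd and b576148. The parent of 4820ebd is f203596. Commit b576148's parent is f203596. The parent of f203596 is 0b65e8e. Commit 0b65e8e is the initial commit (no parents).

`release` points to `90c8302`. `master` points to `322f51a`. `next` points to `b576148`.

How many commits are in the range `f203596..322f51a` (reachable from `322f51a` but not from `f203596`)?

Reachable from 322f51a: {08dc75f, 0b65e8e, 322f51a, 4820ebd, 737f05d, b576148, f203596}.
Reachable from f203596: {0b65e8e, f203596}.
In 322f51a's history but not f203596's: {08dc75f, 322f51a, 4820ebd, 737f05d, b576148} — 5 commits.

5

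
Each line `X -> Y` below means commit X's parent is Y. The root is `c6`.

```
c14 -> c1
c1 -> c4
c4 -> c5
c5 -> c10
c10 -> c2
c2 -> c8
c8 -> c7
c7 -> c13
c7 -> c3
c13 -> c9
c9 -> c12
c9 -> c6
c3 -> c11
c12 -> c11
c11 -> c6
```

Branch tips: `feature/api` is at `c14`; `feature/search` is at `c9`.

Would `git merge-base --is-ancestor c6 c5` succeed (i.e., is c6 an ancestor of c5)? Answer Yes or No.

Yes

Ancestors of c5 (commits reachable by following parents): {c10, c11, c12, c13, c2, c3, c5, c6, c7, c8, c9}.
c6 is in that set, so it is an ancestor of c5.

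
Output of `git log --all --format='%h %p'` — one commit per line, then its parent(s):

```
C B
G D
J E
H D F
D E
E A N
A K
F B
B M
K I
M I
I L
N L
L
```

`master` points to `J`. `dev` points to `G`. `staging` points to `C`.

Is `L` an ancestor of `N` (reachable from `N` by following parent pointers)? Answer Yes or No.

Yes

Ancestors of N (commits reachable by following parents): {L, N}.
L is in that set, so it is an ancestor of N.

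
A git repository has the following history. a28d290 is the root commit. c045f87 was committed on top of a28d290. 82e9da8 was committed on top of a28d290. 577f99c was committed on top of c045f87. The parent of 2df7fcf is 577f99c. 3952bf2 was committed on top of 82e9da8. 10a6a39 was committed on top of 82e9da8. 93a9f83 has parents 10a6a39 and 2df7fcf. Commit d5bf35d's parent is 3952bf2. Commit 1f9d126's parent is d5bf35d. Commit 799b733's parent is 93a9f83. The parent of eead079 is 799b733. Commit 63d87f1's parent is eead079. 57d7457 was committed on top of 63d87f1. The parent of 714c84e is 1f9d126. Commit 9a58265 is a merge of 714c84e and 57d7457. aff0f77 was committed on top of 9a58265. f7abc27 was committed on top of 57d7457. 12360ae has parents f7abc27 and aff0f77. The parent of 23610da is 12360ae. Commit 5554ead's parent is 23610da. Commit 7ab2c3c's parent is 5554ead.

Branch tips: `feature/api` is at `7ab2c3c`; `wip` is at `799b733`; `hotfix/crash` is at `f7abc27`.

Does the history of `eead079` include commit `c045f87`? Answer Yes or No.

Yes

Ancestors of eead079 (commits reachable by following parents): {10a6a39, 2df7fcf, 577f99c, 799b733, 82e9da8, 93a9f83, a28d290, c045f87, eead079}.
c045f87 is in that set, so it is an ancestor of eead079.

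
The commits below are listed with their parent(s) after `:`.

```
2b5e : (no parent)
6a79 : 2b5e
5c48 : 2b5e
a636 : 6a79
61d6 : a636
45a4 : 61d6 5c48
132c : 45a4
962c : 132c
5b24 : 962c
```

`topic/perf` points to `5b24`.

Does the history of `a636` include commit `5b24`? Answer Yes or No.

Ancestors of a636: {2b5e, 6a79, a636}.
5b24 is not in that set, so it is not an ancestor of a636.

No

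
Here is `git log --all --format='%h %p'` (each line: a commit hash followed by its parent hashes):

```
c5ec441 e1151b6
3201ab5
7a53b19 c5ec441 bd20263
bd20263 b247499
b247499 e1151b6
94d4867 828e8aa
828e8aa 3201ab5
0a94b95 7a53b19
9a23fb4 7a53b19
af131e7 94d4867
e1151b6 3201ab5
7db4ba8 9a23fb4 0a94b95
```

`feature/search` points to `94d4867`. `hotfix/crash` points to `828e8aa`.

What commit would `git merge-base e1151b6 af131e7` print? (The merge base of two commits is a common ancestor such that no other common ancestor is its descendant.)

Ancestors of e1151b6: {3201ab5, e1151b6}.
Ancestors of af131e7: {3201ab5, 828e8aa, 94d4867, af131e7}.
Common ancestors: {3201ab5}.
The only common ancestor is 3201ab5, so it is the merge base.

3201ab5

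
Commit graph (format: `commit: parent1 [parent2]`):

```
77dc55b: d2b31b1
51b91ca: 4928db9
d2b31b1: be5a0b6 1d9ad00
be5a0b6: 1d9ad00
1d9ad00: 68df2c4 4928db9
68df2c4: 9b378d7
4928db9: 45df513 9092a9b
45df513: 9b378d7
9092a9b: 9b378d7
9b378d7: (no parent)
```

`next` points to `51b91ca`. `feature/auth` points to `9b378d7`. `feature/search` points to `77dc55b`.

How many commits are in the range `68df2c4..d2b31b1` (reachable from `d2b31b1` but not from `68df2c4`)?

6

Reachable from d2b31b1: {1d9ad00, 45df513, 4928db9, 68df2c4, 9092a9b, 9b378d7, be5a0b6, d2b31b1}.
Reachable from 68df2c4: {68df2c4, 9b378d7}.
In d2b31b1's history but not 68df2c4's: {1d9ad00, 45df513, 4928db9, 9092a9b, be5a0b6, d2b31b1} — 6 commits.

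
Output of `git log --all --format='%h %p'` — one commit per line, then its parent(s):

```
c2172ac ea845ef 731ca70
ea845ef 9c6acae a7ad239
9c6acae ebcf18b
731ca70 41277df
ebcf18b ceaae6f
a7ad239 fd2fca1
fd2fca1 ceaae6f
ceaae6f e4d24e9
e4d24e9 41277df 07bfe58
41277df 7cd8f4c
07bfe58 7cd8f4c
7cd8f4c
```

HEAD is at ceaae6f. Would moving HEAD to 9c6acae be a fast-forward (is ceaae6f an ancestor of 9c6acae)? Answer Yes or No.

Yes

A fast-forward from ceaae6f to 9c6acae is possible iff ceaae6f is an ancestor of 9c6acae.
Ancestors of 9c6acae: {07bfe58, 41277df, 7cd8f4c, 9c6acae, ceaae6f, e4d24e9, ebcf18b}.
ceaae6f is among them, so fast-forward is possible.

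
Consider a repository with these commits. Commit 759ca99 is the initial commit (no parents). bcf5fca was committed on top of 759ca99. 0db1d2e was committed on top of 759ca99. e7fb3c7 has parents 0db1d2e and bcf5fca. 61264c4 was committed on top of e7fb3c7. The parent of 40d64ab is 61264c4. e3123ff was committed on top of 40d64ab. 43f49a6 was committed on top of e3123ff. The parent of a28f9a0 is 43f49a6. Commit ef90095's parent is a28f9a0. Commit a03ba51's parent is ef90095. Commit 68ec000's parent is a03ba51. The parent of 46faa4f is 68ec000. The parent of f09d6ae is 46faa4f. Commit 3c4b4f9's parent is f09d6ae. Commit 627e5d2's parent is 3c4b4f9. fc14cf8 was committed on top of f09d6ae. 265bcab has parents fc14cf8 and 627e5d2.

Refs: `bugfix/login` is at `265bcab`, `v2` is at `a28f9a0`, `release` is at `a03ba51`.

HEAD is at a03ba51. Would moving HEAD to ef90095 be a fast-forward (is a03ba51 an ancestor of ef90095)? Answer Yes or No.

No

A fast-forward from a03ba51 to ef90095 is possible iff a03ba51 is an ancestor of ef90095.
Ancestors of ef90095: {0db1d2e, 40d64ab, 43f49a6, 61264c4, 759ca99, a28f9a0, bcf5fca, e3123ff, e7fb3c7, ef90095}.
a03ba51 is not among them, so fast-forward is not possible.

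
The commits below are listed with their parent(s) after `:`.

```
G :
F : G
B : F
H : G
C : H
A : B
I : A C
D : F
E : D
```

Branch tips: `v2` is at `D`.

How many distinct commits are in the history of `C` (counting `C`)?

3

Walking parent pointers from C: reachable set = {C, G, H}.
That is 3 commits.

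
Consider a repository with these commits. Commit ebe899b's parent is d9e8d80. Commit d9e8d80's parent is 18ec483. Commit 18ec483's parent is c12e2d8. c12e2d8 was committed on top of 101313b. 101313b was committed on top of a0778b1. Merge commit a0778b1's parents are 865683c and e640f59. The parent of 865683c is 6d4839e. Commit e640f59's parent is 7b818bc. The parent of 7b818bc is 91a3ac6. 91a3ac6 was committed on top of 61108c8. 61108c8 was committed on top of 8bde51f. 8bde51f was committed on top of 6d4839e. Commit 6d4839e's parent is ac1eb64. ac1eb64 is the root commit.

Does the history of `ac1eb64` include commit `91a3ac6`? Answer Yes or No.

No

Ancestors of ac1eb64: {ac1eb64}.
91a3ac6 is not in that set, so it is not an ancestor of ac1eb64.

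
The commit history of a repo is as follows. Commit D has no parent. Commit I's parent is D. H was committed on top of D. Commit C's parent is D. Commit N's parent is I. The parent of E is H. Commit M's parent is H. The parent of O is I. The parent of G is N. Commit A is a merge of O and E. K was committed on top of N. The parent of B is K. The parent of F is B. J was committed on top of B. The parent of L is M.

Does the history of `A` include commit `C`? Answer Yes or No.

Ancestors of A: {A, D, E, H, I, O}.
C is not in that set, so it is not an ancestor of A.

No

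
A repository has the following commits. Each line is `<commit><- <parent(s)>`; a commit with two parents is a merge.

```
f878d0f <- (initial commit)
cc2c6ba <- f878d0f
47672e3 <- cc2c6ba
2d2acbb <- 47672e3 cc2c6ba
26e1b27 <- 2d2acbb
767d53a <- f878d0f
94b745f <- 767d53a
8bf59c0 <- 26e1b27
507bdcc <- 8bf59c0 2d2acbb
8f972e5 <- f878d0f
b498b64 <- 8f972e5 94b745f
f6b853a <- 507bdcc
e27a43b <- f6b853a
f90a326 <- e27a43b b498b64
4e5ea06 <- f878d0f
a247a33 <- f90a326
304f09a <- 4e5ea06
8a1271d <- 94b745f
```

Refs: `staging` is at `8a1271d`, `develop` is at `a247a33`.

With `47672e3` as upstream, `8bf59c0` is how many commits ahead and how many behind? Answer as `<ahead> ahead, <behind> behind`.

Reachable from 8bf59c0: {26e1b27, 2d2acbb, 47672e3, 8bf59c0, cc2c6ba, f878d0f}.
Reachable from 47672e3: {47672e3, cc2c6ba, f878d0f}.
Only in 8bf59c0's history (ahead): {26e1b27, 2d2acbb, 8bf59c0} — 3.
Only in 47672e3's history (behind): {} — 0.

3 ahead, 0 behind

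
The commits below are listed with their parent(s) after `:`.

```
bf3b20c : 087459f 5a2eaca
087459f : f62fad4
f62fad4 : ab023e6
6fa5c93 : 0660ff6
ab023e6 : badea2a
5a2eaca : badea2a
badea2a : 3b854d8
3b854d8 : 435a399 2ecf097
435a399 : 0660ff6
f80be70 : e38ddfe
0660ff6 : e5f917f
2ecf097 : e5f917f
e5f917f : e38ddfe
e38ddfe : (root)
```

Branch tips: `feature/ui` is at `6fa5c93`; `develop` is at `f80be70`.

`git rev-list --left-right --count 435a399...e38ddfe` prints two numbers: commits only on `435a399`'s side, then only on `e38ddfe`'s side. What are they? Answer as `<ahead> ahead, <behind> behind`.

Reachable from 435a399: {0660ff6, 435a399, e38ddfe, e5f917f}.
Reachable from e38ddfe: {e38ddfe}.
Only in 435a399's history (ahead): {0660ff6, 435a399, e5f917f} — 3.
Only in e38ddfe's history (behind): {} — 0.

3 ahead, 0 behind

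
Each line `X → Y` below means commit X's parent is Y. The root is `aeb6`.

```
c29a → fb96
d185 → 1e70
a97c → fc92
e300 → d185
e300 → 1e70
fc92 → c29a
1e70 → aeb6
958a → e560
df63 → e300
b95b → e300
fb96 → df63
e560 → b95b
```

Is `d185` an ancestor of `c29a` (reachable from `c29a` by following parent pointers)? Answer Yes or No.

Ancestors of c29a (commits reachable by following parents): {1e70, aeb6, c29a, d185, df63, e300, fb96}.
d185 is in that set, so it is an ancestor of c29a.

Yes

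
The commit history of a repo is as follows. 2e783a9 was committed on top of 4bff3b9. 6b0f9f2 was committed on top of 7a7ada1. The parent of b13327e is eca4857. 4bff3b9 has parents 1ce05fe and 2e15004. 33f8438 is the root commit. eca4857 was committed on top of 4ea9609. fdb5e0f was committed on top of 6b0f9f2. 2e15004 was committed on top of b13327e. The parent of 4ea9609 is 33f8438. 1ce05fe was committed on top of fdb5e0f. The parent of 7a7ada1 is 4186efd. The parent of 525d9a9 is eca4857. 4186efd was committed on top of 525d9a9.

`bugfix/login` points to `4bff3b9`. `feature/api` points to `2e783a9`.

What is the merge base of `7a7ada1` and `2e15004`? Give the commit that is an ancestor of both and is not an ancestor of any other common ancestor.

eca4857

Ancestors of 7a7ada1: {33f8438, 4186efd, 4ea9609, 525d9a9, 7a7ada1, eca4857}.
Ancestors of 2e15004: {2e15004, 33f8438, 4ea9609, b13327e, eca4857}.
Common ancestors: {33f8438, 4ea9609, eca4857}.
Among these, eca4857 is not an ancestor of any other common ancestor — it is the merge base.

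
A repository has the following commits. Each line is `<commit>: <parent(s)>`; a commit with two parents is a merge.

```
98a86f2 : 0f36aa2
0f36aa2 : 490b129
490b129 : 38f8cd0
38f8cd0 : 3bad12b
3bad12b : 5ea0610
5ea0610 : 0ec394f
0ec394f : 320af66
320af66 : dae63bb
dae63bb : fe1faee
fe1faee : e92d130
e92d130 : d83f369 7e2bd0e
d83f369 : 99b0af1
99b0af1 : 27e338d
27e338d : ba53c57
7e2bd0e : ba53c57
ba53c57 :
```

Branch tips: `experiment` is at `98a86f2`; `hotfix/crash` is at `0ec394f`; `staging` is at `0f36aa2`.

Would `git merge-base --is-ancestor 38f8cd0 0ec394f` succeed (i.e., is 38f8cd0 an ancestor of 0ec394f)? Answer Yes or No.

Ancestors of 0ec394f: {0ec394f, 27e338d, 320af66, 7e2bd0e, 99b0af1, ba53c57, d83f369, dae63bb, e92d130, fe1faee}.
38f8cd0 is not in that set, so it is not an ancestor of 0ec394f.

No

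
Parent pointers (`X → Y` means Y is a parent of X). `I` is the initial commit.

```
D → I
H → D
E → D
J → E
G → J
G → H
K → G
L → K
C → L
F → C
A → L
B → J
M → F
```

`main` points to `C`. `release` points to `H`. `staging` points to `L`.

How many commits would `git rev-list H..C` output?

Reachable from C: {C, D, E, G, H, I, J, K, L}.
Reachable from H: {D, H, I}.
In C's history but not H's: {C, E, G, J, K, L} — 6 commits.

6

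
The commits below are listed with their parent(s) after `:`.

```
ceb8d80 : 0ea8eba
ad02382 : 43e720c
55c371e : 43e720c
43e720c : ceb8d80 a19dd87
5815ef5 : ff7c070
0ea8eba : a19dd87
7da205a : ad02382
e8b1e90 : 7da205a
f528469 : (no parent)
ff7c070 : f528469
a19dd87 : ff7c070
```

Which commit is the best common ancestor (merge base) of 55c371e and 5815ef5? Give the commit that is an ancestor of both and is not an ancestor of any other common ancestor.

ff7c070

Ancestors of 55c371e: {0ea8eba, 43e720c, 55c371e, a19dd87, ceb8d80, f528469, ff7c070}.
Ancestors of 5815ef5: {5815ef5, f528469, ff7c070}.
Common ancestors: {f528469, ff7c070}.
Among these, ff7c070 is not an ancestor of any other common ancestor — it is the merge base.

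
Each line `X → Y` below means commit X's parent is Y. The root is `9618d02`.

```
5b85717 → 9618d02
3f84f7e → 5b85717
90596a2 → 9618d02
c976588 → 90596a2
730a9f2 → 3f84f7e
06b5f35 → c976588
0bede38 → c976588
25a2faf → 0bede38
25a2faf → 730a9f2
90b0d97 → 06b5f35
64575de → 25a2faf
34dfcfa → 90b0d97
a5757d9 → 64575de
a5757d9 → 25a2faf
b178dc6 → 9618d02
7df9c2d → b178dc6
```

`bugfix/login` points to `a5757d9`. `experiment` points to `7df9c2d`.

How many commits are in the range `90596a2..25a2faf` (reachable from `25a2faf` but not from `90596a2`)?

6

Reachable from 25a2faf: {0bede38, 25a2faf, 3f84f7e, 5b85717, 730a9f2, 90596a2, 9618d02, c976588}.
Reachable from 90596a2: {90596a2, 9618d02}.
In 25a2faf's history but not 90596a2's: {0bede38, 25a2faf, 3f84f7e, 5b85717, 730a9f2, c976588} — 6 commits.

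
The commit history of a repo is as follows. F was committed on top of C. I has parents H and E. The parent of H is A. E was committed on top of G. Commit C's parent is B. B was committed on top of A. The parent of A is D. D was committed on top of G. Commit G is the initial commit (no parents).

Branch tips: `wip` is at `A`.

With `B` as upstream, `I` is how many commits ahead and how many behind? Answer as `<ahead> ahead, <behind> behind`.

3 ahead, 1 behind

Reachable from I: {A, D, E, G, H, I}.
Reachable from B: {A, B, D, G}.
Only in I's history (ahead): {E, H, I} — 3.
Only in B's history (behind): {B} — 1.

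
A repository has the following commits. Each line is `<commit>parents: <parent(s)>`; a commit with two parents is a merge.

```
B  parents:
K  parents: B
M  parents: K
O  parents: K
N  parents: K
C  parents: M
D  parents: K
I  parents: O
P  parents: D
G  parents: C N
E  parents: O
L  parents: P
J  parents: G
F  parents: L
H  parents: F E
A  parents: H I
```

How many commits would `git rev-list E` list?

Walking parent pointers from E: reachable set = {B, E, K, O}.
That is 4 commits.

4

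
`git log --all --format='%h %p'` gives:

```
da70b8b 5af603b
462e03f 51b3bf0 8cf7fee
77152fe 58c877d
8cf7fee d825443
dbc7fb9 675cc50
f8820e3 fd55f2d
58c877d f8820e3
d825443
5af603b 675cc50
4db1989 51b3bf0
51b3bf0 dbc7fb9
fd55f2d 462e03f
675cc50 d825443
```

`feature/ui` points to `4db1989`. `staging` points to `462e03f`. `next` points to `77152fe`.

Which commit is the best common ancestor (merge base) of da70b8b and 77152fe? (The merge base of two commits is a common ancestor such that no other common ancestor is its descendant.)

Ancestors of da70b8b: {5af603b, 675cc50, d825443, da70b8b}.
Ancestors of 77152fe: {462e03f, 51b3bf0, 58c877d, 675cc50, 77152fe, 8cf7fee, d825443, dbc7fb9, f8820e3, fd55f2d}.
Common ancestors: {675cc50, d825443}.
Among these, 675cc50 is not an ancestor of any other common ancestor — it is the merge base.

675cc50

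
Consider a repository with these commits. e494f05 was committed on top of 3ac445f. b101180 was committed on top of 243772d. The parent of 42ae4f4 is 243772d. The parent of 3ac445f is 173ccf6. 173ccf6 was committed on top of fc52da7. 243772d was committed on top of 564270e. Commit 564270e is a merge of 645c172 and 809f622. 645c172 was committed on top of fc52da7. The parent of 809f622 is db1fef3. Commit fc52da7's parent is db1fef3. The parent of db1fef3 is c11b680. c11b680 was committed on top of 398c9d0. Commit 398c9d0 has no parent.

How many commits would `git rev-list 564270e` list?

7

Walking parent pointers from 564270e: reachable set = {398c9d0, 564270e, 645c172, 809f622, c11b680, db1fef3, fc52da7}.
That is 7 commits.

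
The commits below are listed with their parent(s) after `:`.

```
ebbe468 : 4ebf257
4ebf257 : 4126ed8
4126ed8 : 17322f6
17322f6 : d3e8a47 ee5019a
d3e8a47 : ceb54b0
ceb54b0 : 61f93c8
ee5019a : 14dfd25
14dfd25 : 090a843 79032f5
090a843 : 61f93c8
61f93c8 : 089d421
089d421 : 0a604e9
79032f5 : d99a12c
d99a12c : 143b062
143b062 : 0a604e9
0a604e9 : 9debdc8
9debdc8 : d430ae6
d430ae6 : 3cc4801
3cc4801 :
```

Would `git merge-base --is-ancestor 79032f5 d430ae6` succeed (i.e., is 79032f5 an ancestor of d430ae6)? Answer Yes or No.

No

Ancestors of d430ae6: {3cc4801, d430ae6}.
79032f5 is not in that set, so it is not an ancestor of d430ae6.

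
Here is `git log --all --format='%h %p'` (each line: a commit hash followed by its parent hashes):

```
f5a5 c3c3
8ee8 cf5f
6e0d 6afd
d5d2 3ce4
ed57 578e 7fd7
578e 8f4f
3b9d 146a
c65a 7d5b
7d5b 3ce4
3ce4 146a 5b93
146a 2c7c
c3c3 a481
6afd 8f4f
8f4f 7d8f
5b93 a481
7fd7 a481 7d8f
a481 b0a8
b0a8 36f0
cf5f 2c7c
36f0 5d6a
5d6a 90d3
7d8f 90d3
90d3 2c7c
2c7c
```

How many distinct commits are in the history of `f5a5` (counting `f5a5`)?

Walking parent pointers from f5a5: reachable set = {2c7c, 36f0, 5d6a, 90d3, a481, b0a8, c3c3, f5a5}.
That is 8 commits.

8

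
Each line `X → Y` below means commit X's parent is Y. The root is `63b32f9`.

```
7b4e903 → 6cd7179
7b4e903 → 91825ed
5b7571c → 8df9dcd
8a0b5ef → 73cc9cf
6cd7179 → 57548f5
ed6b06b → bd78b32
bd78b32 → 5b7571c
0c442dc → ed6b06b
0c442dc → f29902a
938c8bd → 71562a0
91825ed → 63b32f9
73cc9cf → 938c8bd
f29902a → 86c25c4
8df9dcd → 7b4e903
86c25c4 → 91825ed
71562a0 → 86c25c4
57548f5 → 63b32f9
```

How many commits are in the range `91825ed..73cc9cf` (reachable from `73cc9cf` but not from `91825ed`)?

4

Reachable from 73cc9cf: {63b32f9, 71562a0, 73cc9cf, 86c25c4, 91825ed, 938c8bd}.
Reachable from 91825ed: {63b32f9, 91825ed}.
In 73cc9cf's history but not 91825ed's: {71562a0, 73cc9cf, 86c25c4, 938c8bd} — 4 commits.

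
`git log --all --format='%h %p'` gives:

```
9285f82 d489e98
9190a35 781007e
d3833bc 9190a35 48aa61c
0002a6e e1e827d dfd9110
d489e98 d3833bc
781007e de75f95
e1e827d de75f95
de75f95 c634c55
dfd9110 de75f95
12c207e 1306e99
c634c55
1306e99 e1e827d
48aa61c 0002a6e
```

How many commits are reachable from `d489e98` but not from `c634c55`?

Reachable from d489e98: {0002a6e, 48aa61c, 781007e, 9190a35, c634c55, d3833bc, d489e98, de75f95, dfd9110, e1e827d}.
Reachable from c634c55: {c634c55}.
In d489e98's history but not c634c55's: {0002a6e, 48aa61c, 781007e, 9190a35, d3833bc, d489e98, de75f95, dfd9110, e1e827d} — 9 commits.

9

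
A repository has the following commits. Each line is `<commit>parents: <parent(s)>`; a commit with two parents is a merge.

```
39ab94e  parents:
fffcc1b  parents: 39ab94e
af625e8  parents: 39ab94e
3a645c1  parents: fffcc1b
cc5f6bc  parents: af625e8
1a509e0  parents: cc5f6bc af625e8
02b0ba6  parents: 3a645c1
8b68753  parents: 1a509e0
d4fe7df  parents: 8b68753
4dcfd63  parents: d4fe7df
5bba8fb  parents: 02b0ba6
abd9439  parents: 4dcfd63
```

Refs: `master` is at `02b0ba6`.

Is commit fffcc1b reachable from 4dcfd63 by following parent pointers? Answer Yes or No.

No

Ancestors of 4dcfd63: {1a509e0, 39ab94e, 4dcfd63, 8b68753, af625e8, cc5f6bc, d4fe7df}.
fffcc1b is not in that set, so it is not an ancestor of 4dcfd63.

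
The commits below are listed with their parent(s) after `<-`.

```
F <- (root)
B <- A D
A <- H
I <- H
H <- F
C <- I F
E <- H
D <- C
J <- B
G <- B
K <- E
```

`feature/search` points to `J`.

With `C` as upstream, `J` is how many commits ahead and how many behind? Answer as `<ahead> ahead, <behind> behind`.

Reachable from J: {A, B, C, D, F, H, I, J}.
Reachable from C: {C, F, H, I}.
Only in J's history (ahead): {A, B, D, J} — 4.
Only in C's history (behind): {} — 0.

4 ahead, 0 behind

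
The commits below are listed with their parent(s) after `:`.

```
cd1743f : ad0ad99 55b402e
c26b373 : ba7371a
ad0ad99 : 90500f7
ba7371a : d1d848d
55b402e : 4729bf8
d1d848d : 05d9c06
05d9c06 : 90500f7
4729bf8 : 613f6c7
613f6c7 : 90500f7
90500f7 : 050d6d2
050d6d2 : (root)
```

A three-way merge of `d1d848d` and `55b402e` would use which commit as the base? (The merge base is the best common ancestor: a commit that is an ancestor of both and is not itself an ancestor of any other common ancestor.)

90500f7

Ancestors of d1d848d: {050d6d2, 05d9c06, 90500f7, d1d848d}.
Ancestors of 55b402e: {050d6d2, 4729bf8, 55b402e, 613f6c7, 90500f7}.
Common ancestors: {050d6d2, 90500f7}.
Among these, 90500f7 is not an ancestor of any other common ancestor — it is the merge base.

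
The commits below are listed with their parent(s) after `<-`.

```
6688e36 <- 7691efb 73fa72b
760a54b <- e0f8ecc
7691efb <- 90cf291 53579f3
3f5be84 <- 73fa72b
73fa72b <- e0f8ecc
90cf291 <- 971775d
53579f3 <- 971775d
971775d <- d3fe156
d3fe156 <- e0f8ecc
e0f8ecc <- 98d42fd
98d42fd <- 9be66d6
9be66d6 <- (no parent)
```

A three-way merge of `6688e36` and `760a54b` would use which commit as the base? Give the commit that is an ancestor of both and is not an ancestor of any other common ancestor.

Ancestors of 6688e36: {53579f3, 6688e36, 73fa72b, 7691efb, 90cf291, 971775d, 98d42fd, 9be66d6, d3fe156, e0f8ecc}.
Ancestors of 760a54b: {760a54b, 98d42fd, 9be66d6, e0f8ecc}.
Common ancestors: {98d42fd, 9be66d6, e0f8ecc}.
Among these, e0f8ecc is not an ancestor of any other common ancestor — it is the merge base.

e0f8ecc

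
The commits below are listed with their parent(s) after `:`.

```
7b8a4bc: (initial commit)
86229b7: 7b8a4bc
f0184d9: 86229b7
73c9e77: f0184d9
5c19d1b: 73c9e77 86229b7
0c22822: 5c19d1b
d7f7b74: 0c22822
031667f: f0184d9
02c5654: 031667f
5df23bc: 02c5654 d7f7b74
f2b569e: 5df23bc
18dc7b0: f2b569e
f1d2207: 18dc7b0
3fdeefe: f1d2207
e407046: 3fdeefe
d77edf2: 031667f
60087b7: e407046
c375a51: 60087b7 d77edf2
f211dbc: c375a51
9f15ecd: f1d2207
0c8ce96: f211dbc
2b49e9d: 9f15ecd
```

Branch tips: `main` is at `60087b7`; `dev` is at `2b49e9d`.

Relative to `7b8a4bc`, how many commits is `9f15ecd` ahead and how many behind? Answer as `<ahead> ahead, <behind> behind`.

Reachable from 9f15ecd: {02c5654, 031667f, 0c22822, 18dc7b0, 5c19d1b, 5df23bc, 73c9e77, 7b8a4bc, 86229b7, 9f15ecd, d7f7b74, f0184d9, f1d2207, f2b569e}.
Reachable from 7b8a4bc: {7b8a4bc}.
Only in 9f15ecd's history (ahead): {02c5654, 031667f, 0c22822, 18dc7b0, 5c19d1b, 5df23bc, 73c9e77, 86229b7, 9f15ecd, d7f7b74, f0184d9, f1d2207, f2b569e} — 13.
Only in 7b8a4bc's history (behind): {} — 0.

13 ahead, 0 behind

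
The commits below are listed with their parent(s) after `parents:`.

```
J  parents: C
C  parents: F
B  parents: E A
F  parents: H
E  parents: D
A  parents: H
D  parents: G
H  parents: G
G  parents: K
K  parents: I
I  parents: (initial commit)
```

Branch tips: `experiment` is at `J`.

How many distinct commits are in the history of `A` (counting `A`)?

Walking parent pointers from A: reachable set = {A, G, H, I, K}.
That is 5 commits.

5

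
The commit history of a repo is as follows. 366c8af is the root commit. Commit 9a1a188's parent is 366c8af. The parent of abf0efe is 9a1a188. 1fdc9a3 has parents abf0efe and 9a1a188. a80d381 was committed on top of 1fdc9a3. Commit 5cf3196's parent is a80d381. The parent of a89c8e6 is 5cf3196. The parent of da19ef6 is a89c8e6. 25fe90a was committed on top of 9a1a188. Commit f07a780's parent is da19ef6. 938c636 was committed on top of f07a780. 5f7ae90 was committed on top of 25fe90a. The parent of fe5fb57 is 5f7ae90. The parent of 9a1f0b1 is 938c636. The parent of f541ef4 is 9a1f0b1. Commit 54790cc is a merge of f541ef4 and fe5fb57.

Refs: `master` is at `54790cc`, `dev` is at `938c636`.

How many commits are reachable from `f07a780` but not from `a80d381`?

Reachable from f07a780: {1fdc9a3, 366c8af, 5cf3196, 9a1a188, a80d381, a89c8e6, abf0efe, da19ef6, f07a780}.
Reachable from a80d381: {1fdc9a3, 366c8af, 9a1a188, a80d381, abf0efe}.
In f07a780's history but not a80d381's: {5cf3196, a89c8e6, da19ef6, f07a780} — 4 commits.

4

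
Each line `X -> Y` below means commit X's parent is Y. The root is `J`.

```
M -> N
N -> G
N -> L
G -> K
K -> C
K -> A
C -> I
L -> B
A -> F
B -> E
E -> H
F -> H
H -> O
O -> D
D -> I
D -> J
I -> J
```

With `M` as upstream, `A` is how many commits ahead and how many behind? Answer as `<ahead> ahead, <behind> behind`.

0 ahead, 8 behind

Reachable from A: {A, D, F, H, I, J, O}.
Reachable from M: {A, B, C, D, E, F, G, H, I, J, K, L, M, N, O}.
Only in A's history (ahead): {} — 0.
Only in M's history (behind): {B, C, E, G, K, L, M, N} — 8.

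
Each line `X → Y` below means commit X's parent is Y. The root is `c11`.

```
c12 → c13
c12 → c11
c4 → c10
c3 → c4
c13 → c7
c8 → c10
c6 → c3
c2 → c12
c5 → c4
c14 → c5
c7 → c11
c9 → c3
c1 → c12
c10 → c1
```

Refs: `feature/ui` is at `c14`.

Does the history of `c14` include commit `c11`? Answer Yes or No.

Yes

Ancestors of c14 (commits reachable by following parents): {c1, c10, c11, c12, c13, c14, c4, c5, c7}.
c11 is in that set, so it is an ancestor of c14.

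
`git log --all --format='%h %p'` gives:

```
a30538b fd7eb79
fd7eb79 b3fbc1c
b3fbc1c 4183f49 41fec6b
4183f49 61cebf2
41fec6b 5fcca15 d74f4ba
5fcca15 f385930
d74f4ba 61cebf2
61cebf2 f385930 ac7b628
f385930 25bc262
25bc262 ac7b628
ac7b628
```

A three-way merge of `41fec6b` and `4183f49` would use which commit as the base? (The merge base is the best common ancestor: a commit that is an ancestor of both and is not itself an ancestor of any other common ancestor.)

Ancestors of 41fec6b: {25bc262, 41fec6b, 5fcca15, 61cebf2, ac7b628, d74f4ba, f385930}.
Ancestors of 4183f49: {25bc262, 4183f49, 61cebf2, ac7b628, f385930}.
Common ancestors: {25bc262, 61cebf2, ac7b628, f385930}.
Among these, 61cebf2 is not an ancestor of any other common ancestor — it is the merge base.

61cebf2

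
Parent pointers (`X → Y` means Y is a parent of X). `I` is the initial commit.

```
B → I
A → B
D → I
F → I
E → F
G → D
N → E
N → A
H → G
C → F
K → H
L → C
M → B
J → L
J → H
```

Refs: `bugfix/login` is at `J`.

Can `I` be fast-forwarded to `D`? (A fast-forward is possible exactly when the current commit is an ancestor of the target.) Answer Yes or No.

A fast-forward from I to D is possible iff I is an ancestor of D.
Ancestors of D: {D, I}.
I is among them, so fast-forward is possible.

Yes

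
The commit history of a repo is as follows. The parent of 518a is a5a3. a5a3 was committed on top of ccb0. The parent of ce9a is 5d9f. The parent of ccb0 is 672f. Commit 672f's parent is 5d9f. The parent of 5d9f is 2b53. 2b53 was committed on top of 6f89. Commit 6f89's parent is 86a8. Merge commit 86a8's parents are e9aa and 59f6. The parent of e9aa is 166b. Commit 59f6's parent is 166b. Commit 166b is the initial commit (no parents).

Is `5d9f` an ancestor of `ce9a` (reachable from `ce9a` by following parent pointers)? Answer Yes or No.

Yes

Ancestors of ce9a (commits reachable by following parents): {166b, 2b53, 59f6, 5d9f, 6f89, 86a8, ce9a, e9aa}.
5d9f is in that set, so it is an ancestor of ce9a.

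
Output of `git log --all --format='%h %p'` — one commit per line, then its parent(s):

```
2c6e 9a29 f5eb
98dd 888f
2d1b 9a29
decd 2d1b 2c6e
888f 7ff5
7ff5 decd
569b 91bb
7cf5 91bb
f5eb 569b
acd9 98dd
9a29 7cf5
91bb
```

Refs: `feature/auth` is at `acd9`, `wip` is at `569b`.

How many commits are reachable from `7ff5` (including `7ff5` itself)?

Walking parent pointers from 7ff5: reachable set = {2c6e, 2d1b, 569b, 7cf5, 7ff5, 91bb, 9a29, decd, f5eb}.
That is 9 commits.

9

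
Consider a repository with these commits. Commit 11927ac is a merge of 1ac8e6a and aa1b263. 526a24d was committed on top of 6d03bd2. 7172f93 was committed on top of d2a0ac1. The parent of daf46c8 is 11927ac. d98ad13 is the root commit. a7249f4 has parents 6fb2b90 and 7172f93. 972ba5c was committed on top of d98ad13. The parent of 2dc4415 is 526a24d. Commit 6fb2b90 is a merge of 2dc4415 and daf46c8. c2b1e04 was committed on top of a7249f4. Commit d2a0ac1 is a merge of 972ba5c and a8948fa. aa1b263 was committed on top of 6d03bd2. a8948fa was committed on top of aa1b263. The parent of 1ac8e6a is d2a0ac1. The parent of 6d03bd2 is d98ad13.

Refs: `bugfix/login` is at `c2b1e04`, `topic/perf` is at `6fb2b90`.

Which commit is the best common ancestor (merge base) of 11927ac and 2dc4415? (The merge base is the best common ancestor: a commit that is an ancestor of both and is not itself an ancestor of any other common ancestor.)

Ancestors of 11927ac: {11927ac, 1ac8e6a, 6d03bd2, 972ba5c, a8948fa, aa1b263, d2a0ac1, d98ad13}.
Ancestors of 2dc4415: {2dc4415, 526a24d, 6d03bd2, d98ad13}.
Common ancestors: {6d03bd2, d98ad13}.
Among these, 6d03bd2 is not an ancestor of any other common ancestor — it is the merge base.

6d03bd2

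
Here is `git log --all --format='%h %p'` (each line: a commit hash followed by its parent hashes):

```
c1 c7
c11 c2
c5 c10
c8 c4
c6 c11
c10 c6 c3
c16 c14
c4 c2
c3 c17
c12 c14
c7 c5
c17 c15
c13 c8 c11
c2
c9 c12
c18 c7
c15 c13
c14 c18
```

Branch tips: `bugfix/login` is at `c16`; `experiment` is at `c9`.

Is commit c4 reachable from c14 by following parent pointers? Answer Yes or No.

Yes

Ancestors of c14 (commits reachable by following parents): {c10, c11, c13, c14, c15, c17, c18, c2, c3, c4, c5, c6, c7, c8}.
c4 is in that set, so it is an ancestor of c14.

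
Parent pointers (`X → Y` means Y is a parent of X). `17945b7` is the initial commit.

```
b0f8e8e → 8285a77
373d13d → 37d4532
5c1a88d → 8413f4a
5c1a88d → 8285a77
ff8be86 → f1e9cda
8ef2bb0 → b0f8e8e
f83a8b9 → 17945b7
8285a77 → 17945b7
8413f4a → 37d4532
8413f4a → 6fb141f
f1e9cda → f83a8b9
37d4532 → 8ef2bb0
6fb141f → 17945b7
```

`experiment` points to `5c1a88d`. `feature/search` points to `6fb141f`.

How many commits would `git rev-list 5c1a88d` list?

8

Walking parent pointers from 5c1a88d: reachable set = {17945b7, 37d4532, 5c1a88d, 6fb141f, 8285a77, 8413f4a, 8ef2bb0, b0f8e8e}.
That is 8 commits.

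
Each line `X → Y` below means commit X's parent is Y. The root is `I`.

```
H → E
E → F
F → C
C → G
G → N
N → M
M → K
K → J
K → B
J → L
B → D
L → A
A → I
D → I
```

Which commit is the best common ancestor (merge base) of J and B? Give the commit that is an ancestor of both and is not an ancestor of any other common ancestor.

Ancestors of J: {A, I, J, L}.
Ancestors of B: {B, D, I}.
Common ancestors: {I}.
The only common ancestor is I, so it is the merge base.

I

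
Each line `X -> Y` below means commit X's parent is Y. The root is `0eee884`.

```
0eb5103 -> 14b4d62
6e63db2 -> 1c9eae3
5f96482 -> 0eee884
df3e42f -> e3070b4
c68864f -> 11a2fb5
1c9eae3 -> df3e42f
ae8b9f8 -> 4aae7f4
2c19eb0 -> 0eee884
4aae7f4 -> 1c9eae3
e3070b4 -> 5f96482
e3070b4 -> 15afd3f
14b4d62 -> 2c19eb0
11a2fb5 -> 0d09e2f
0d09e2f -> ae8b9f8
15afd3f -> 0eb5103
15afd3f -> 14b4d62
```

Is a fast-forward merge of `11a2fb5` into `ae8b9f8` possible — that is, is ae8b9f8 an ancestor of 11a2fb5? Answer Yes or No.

A fast-forward from ae8b9f8 to 11a2fb5 is possible iff ae8b9f8 is an ancestor of 11a2fb5.
Ancestors of 11a2fb5: {0d09e2f, 0eb5103, 0eee884, 11a2fb5, 14b4d62, 15afd3f, 1c9eae3, 2c19eb0, 4aae7f4, 5f96482, ae8b9f8, df3e42f, e3070b4}.
ae8b9f8 is among them, so fast-forward is possible.

Yes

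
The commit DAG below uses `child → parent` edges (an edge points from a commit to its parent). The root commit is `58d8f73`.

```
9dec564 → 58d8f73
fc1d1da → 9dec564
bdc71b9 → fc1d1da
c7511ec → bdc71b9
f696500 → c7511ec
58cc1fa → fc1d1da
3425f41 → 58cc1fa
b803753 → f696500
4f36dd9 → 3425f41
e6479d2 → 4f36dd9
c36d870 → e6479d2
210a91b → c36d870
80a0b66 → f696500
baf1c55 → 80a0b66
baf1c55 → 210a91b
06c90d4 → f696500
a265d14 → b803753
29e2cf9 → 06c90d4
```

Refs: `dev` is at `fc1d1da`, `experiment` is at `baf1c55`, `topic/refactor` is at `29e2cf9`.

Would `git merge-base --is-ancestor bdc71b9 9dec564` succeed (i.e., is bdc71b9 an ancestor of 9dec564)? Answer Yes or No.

No

Ancestors of 9dec564: {58d8f73, 9dec564}.
bdc71b9 is not in that set, so it is not an ancestor of 9dec564.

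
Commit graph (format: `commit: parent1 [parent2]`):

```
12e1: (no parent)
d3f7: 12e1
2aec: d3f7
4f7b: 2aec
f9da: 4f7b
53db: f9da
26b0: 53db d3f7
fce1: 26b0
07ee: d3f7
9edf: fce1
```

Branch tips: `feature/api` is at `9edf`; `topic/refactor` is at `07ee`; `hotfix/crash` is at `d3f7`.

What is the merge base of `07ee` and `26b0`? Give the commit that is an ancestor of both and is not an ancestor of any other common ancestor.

d3f7

Ancestors of 07ee: {07ee, 12e1, d3f7}.
Ancestors of 26b0: {12e1, 26b0, 2aec, 4f7b, 53db, d3f7, f9da}.
Common ancestors: {12e1, d3f7}.
Among these, d3f7 is not an ancestor of any other common ancestor — it is the merge base.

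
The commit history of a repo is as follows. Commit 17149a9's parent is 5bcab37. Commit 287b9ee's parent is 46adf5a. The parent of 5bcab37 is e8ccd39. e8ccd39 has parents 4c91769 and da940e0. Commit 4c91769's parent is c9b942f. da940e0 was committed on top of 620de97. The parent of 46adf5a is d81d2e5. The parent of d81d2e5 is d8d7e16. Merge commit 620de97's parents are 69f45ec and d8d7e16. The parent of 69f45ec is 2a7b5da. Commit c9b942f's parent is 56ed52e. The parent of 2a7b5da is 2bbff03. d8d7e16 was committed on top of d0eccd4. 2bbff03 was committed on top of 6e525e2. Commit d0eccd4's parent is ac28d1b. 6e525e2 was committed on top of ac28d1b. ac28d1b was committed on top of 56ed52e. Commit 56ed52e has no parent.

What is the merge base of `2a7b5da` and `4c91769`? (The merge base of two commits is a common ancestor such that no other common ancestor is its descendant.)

56ed52e

Ancestors of 2a7b5da: {2a7b5da, 2bbff03, 56ed52e, 6e525e2, ac28d1b}.
Ancestors of 4c91769: {4c91769, 56ed52e, c9b942f}.
Common ancestors: {56ed52e}.
The only common ancestor is 56ed52e, so it is the merge base.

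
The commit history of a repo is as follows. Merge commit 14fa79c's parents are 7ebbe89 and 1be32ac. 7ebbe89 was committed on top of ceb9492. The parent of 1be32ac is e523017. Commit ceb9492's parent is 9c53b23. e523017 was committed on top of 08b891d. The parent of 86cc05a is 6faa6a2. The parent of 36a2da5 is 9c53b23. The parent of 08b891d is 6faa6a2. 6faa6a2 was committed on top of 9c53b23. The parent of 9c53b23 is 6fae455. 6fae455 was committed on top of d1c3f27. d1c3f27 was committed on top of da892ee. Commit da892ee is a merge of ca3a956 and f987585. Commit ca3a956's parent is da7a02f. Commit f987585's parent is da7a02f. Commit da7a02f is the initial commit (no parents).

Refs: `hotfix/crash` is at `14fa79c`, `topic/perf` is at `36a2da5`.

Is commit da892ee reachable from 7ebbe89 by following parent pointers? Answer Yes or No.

Ancestors of 7ebbe89 (commits reachable by following parents): {6fae455, 7ebbe89, 9c53b23, ca3a956, ceb9492, d1c3f27, da7a02f, da892ee, f987585}.
da892ee is in that set, so it is an ancestor of 7ebbe89.

Yes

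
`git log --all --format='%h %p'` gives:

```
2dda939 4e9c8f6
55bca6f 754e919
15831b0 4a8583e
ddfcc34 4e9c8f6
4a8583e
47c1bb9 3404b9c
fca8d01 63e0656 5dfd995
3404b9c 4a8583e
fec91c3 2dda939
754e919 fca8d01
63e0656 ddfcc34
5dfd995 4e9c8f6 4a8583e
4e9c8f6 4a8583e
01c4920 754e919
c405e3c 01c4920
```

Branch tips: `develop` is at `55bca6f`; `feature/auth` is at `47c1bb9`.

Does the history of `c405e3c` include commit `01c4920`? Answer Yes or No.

Ancestors of c405e3c (commits reachable by following parents): {01c4920, 4a8583e, 4e9c8f6, 5dfd995, 63e0656, 754e919, c405e3c, ddfcc34, fca8d01}.
01c4920 is in that set, so it is an ancestor of c405e3c.

Yes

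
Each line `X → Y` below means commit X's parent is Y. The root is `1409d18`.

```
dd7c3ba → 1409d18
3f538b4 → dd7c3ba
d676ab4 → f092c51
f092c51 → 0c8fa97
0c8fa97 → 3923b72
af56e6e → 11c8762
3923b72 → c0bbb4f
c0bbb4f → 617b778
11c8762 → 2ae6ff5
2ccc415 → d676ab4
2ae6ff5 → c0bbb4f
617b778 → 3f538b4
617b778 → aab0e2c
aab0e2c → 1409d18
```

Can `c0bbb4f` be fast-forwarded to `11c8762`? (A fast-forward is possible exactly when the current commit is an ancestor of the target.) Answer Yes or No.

A fast-forward from c0bbb4f to 11c8762 is possible iff c0bbb4f is an ancestor of 11c8762.
Ancestors of 11c8762: {11c8762, 1409d18, 2ae6ff5, 3f538b4, 617b778, aab0e2c, c0bbb4f, dd7c3ba}.
c0bbb4f is among them, so fast-forward is possible.

Yes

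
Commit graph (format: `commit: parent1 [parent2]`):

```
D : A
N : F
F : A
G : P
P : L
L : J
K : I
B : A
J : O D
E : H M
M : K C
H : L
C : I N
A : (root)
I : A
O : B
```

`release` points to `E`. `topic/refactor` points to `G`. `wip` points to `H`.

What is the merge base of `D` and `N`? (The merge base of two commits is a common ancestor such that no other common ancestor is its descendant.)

A

Ancestors of D: {A, D}.
Ancestors of N: {A, F, N}.
Common ancestors: {A}.
The only common ancestor is A, so it is the merge base.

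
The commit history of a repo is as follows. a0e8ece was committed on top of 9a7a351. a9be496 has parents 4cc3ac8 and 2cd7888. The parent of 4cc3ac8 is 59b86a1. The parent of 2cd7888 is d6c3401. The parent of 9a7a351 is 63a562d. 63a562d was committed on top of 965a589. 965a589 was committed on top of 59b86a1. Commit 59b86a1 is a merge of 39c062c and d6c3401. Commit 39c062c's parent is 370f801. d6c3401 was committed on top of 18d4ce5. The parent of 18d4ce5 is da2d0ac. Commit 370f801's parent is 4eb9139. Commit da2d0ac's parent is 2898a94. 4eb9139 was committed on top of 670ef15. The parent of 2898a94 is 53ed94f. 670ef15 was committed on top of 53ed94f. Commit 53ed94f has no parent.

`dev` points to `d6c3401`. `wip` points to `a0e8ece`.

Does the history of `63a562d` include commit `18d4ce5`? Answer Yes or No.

Ancestors of 63a562d (commits reachable by following parents): {18d4ce5, 2898a94, 370f801, 39c062c, 4eb9139, 53ed94f, 59b86a1, 63a562d, 670ef15, 965a589, d6c3401, da2d0ac}.
18d4ce5 is in that set, so it is an ancestor of 63a562d.

Yes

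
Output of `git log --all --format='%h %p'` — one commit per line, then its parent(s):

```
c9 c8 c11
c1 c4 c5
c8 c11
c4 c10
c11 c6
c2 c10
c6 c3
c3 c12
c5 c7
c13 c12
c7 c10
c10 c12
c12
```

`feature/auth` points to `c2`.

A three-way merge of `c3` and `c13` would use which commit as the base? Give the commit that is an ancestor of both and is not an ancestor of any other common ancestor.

c12

Ancestors of c3: {c12, c3}.
Ancestors of c13: {c12, c13}.
Common ancestors: {c12}.
The only common ancestor is c12, so it is the merge base.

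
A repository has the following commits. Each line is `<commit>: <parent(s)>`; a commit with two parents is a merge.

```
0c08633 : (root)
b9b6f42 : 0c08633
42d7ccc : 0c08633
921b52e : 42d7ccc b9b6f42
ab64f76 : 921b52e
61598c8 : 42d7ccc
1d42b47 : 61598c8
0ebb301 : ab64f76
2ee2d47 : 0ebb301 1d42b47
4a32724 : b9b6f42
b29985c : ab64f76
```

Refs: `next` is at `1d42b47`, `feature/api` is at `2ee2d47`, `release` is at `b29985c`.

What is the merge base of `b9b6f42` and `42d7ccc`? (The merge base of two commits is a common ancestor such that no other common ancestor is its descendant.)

0c08633

Ancestors of b9b6f42: {0c08633, b9b6f42}.
Ancestors of 42d7ccc: {0c08633, 42d7ccc}.
Common ancestors: {0c08633}.
The only common ancestor is 0c08633, so it is the merge base.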